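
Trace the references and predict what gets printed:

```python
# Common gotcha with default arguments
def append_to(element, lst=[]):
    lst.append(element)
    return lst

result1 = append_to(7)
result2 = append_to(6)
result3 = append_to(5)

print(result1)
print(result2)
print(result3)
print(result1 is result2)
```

Key concept: mutable default argument gotcha.
Step by step:
`result1 = append_to(7)` → result1 = [7]
`result2 = append_to(6)` → result1 = [7, 6] (same object as result2); result2 = [7, 6] (same object as result1)
`result3 = append_to(5)` → result1 = [7, 6, 5] (same object as result2, result3); result2 = [7, 6, 5] (same object as result1, result3); result3 = [7, 6, 5] (same object as result1, result2)
`print(result1)` → prints [7, 6, 5]
`print(result2)` → prints [7, 6, 5]
`print(result3)` → prints [7, 6, 5]
`print(result1 is result2)` → prints True

Answer:
[7, 6, 5]
[7, 6, 5]
[7, 6, 5]
True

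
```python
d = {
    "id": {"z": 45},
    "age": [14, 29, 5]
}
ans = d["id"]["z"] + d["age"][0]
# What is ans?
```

Trace:
`d = { ...` → d = {'id': {'z': 45}, 'age': [14, 29, 5]}
`ans = d["id"]["z"] + d["age"][0]` → ans = 59
So ans = 59

Answer: 59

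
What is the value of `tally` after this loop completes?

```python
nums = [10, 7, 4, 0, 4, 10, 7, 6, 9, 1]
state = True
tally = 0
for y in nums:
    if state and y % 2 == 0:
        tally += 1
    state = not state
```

Count even values at even positions
`tally` takes the values: 0 → 1 → 2 → 3

Answer: 3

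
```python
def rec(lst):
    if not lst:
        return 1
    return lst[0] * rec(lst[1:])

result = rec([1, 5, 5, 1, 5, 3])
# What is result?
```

Product over [1, 5, 5, 1, 5, 3] = 1 * 5 * 5 * 1 * 5 * 3 = 375

Answer: 375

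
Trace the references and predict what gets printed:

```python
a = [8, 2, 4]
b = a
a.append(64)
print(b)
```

Key concept: basic list aliasing.
Step by step:
`a = [8, 2, 4]` → a = [8, 2, 4]
`b = a` → b = [8, 2, 4] (same object as a)
`a.append(64)` → a = [8, 2, 4, 64] (same object as b); b = [8, 2, 4, 64] (same object as a)
`print(b)` → prints [8, 2, 4, 64]

Answer: [8, 2, 4, 64]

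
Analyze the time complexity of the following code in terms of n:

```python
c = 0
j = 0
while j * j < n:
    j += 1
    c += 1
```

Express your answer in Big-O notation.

Each loop level contributes: √n. Multiplying the contributions gives O(√n).

Answer: O(√n)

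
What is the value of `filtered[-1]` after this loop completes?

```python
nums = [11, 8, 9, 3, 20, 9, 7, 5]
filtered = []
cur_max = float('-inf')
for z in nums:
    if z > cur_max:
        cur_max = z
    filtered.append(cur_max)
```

Running max ends at 20
`filtered` takes the values: [] → [11] → [11, 11] → [11, 11, 11] → [11, 11, 11, 11] → [11, 11, 11, 11, 20] → [11, 11, 11, 11, 20, 20] → [11, 11, 11, 11, 20, 20, 20] → [11, 11, 11, 11, 20, 20, 20, 20]
So `filtered[-1]` = 20

Answer: 20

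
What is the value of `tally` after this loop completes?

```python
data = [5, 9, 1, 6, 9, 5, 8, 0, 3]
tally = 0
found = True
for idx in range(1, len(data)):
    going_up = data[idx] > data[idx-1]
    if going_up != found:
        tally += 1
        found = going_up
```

Count direction changes in [5, 9, 1, 6, 9, 5, 8, 0, 3]
`tally` takes the values: 0 → 1 → 2 → 3 → 4 → 5 → 6

Answer: 6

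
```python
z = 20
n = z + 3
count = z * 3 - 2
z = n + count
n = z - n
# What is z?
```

Trace:
`z = 20` → z = 20
`n = z + 3` → n = 23
`count = z * 3 - 2` → count = 58
`z = n + count` → z = 81
`n = z - n` → n = 58
So z = 81

Answer: 81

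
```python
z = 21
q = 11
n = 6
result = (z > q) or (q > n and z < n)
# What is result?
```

Trace:
`z = 21` → z = 21
`q = 11` → q = 11
`n = 6` → n = 6
`result = (z > q) or (q > n and z < n)` → result = True
So result = True

Answer: True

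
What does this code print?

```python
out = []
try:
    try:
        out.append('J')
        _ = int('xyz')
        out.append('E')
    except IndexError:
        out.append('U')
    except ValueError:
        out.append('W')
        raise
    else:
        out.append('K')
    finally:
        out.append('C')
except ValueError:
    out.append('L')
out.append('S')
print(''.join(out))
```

Execution trace: 'J' (try body) → 'W' (except ValueError) → 'C' (finally) → 'L' (outer except ValueError) → 'S' (after the try/except). Output: JWCLS

Answer: JWCLS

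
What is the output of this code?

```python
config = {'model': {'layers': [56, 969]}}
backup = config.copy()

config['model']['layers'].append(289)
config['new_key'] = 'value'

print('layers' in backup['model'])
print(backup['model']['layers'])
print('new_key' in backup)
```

Key concept: shallow copy gotcha with nested dict.
Step by step:
`config = {'model': {'layers': [56, 969]}}` → config = {'model': {'layers': [56, 969]}}
`backup = config.copy()` → backup = {'model': {'layers': [56, 969]}}
`config['model']['layers'].append(289)` → config = {'model': {'layers': [56, 969, 289]}}; backup = {'model': {'layers': [56, 969, 289]}}
`config['new_key'] = 'value'` → config = {'model': {'layers': [56, 969, 289]}, 'new_key': 'value'}
`print('layers' in backup['model'])` → prints True
`print(backup['model']['layers'])` → prints [56, 969, 289]
`print('new_key' in backup)` → prints False

Answer:
True
[56, 969, 289]
False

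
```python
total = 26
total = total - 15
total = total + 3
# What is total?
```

Trace:
`total = 26` → total = 26
`total = total - 15` → total = 11
`total = total + 3` → total = 14
So total = 14

Answer: 14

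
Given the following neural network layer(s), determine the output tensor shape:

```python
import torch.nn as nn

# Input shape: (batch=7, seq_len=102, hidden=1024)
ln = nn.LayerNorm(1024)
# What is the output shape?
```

Input: (7, 102, 1024) -> Output: (7, 102, 1024)

Answer: (7, 102, 1024)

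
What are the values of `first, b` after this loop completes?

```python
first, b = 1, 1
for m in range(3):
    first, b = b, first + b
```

Fibonacci: after 3 iterations
`first, b` takes the values: (1, 1) → (1, 2) → (2, 3) → (3, 5)

Answer: 3, 5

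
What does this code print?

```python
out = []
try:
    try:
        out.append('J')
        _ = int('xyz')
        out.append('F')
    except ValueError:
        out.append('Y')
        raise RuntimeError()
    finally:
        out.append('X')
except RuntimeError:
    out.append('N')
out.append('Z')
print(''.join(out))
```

Execution trace: 'J' (inner try body) → 'Y' (inner except ValueError) → 'X' (inner finally) → 'N' (outer except RuntimeError) → 'Z' (after the try/except). Output: JYXNZ

Answer: JYXNZ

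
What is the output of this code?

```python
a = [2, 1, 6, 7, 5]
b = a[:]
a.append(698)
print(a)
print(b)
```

Key concept: slice [:] creates copy.
Step by step:
`a = [2, 1, 6, 7, 5]` → a = [2, 1, 6, 7, 5]
`b = a[:]` → b = [2, 1, 6, 7, 5]
`a.append(698)` → a = [2, 1, 6, 7, 5, 698]
`print(a)` → prints [2, 1, 6, 7, 5, 698]
`print(b)` → prints [2, 1, 6, 7, 5]

Answer:
[2, 1, 6, 7, 5, 698]
[2, 1, 6, 7, 5]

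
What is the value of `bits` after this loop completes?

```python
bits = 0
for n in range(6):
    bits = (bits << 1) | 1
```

Build 6 consecutive 1-bits: 0b111111
`bits` takes the values: 0 → 1 → 3 → 7 → 15 → 31 → 63

Answer: 63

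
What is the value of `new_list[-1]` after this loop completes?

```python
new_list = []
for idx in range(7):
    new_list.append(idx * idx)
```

Last element of squares 0 to 6
`new_list` takes the values: [] → [0] → [0, 1] → [0, 1, 4] → [0, 1, 4, 9] → [0, 1, 4, 9, 16] → [0, 1, 4, 9, 16, 25] → [0, 1, 4, 9, 16, 25, 36]
So `new_list[-1]` = 36

Answer: 36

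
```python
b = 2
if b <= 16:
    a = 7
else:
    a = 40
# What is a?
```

Trace:
`b = 2` → b = 2
`if b <= 16: ...` → b <= 16 is True → a = 7
So a = 7

Answer: 7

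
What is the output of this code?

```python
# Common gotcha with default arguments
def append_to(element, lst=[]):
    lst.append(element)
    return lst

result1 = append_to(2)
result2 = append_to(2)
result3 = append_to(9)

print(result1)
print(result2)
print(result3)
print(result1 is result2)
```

Key concept: mutable default argument gotcha.
Step by step:
`result1 = append_to(2)` → result1 = [2]
`result2 = append_to(2)` → result1 = [2, 2] (same object as result2); result2 = [2, 2] (same object as result1)
`result3 = append_to(9)` → result1 = [2, 2, 9] (same object as result2, result3); result2 = [2, 2, 9] (same object as result1, result3); result3 = [2, 2, 9] (same object as result1, result2)
`print(result1)` → prints [2, 2, 9]
`print(result2)` → prints [2, 2, 9]
`print(result3)` → prints [2, 2, 9]
`print(result1 is result2)` → prints True

Answer:
[2, 2, 9]
[2, 2, 9]
[2, 2, 9]
True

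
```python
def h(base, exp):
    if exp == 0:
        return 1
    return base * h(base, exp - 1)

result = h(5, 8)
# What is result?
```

h(5, 8) = 5 * 5 * 5 * 5 * 5 * 5 * 5 * 5 = 390625

Answer: 390625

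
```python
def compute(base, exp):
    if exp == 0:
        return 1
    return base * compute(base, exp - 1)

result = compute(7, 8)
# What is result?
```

compute(7, 8) = 7 * 7 * 7 * 7 * 7 * 7 * 7 * 7 = 5764801

Answer: 5764801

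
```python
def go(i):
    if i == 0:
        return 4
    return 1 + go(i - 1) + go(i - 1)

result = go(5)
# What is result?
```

go(i) = 1 + 2·go(i-1), go(0)=4. Closed form: (4+1)·2^5 - 1 = 159.

Answer: 159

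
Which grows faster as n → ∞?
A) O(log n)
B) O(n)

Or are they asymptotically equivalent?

O(log n) vs O(n): Higher order terms dominate.

Answer: B) O(n) grows faster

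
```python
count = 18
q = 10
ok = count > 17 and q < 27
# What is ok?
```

Trace:
`count = 18` → count = 18
`q = 10` → q = 10
`ok = count > 17 and q < 27` → ok = True
So ok = True

Answer: True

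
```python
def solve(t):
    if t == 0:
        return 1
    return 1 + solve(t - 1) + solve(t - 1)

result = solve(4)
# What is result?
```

solve(t) = 1 + 2·solve(t-1), solve(0)=1. Closed form: (1+1)·2^4 - 1 = 31.

Answer: 31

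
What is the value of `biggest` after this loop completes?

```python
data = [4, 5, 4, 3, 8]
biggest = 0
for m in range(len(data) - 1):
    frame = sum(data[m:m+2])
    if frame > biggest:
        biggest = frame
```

Max sum of 2-element window in [4, 5, 4, 3, 8]
`biggest` takes the values: 0 → 9 → 11

Answer: 11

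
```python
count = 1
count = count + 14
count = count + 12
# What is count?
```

Trace:
`count = 1` → count = 1
`count = count + 14` → count = 15
`count = count + 12` → count = 27
So count = 27

Answer: 27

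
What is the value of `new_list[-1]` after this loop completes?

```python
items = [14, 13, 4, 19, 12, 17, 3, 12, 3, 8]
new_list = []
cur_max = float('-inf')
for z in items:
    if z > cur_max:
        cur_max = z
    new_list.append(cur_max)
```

Running max ends at 19
`new_list` takes the values: [] → [14] → [14, 14] → [14, 14, 14] → [14, 14, 14, 19] → [14, 14, 14, 19, 19] → [14, 14, 14, 19, 19, 19] → [14, 14, 14, 19, 19, 19, 19] → [14, 14, 14, 19, 19, 19, 19, 19] → [14, 14, 14, 19, 19, 19, 19, 19, 19] → [14, 14, 14, 19, 19, 19, 19, 19, 19, 19]
So `new_list[-1]` = 19

Answer: 19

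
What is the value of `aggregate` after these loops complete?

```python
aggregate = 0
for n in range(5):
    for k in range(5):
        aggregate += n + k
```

Sum of all n+k for n,k in 5x5
`aggregate` takes the values: 0 → 1 → 3 → 6 → 10 → 11 → 13 → 16 → 20 → 25 → 27 → 30 → 34 → 39 → 45 → 48 → 52 → 57 → 63 → 70 → 74 → 79 → 85 → 92 → 100

Answer: 100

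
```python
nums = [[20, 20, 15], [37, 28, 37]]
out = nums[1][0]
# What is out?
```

Trace:
`nums = [[20, 20, 15], [37, 28, 37]]` → nums = [[20, 20, 15], [37, 28, 37]]
`out = nums[1][0]` → out = 37
So out = 37

Answer: 37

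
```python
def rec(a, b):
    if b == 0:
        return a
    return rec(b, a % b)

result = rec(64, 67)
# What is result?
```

rec(64, 67) -> rec(67, 64) -> rec(64, 3) -> rec(3, 1) -> rec(1, 0) -> 1

Answer: 1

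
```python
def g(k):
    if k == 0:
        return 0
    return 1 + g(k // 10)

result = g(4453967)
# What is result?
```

Count of digits of 4453967: 7

Answer: 7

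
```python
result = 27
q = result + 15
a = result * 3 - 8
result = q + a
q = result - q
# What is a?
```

Trace:
`result = 27` → result = 27
`q = result + 15` → q = 42
`a = result * 3 - 8` → a = 73
`result = q + a` → result = 115
`q = result - q` → q = 73
So a = 73

Answer: 73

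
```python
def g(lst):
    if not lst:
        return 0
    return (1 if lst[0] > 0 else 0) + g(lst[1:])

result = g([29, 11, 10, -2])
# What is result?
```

Count of positive elements in [29, 11, 10, -2] = 3

Answer: 3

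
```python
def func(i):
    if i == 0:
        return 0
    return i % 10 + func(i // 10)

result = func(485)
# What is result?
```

Sum of digits of 485: 5 + 8 + 4 = 17

Answer: 17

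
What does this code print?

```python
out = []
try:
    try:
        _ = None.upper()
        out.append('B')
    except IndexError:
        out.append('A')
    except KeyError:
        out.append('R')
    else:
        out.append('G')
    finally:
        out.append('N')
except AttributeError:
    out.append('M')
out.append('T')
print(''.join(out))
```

Execution trace: 'N' (finally) → 'M' (outer except AttributeError) → 'T' (after the try/except). Output: NMT

Answer: NMT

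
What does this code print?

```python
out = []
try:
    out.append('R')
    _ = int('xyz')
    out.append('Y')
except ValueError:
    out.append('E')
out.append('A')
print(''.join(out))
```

Execution trace: 'R' (try body) → 'E' (except ValueError) → 'A' (after the try/except). Output: REA

Answer: REA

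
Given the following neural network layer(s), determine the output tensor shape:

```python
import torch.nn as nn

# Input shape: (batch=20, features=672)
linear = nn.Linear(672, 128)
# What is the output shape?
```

Input: (20, 672) -> Output: (20, 128)

Answer: (20, 128)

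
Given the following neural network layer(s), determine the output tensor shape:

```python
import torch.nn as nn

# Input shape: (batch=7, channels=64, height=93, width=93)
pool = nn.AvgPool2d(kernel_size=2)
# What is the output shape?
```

Input: (7, 64, 93, 93) -> Output: (7, 64, 46, 46)

Answer: (7, 64, 46, 46)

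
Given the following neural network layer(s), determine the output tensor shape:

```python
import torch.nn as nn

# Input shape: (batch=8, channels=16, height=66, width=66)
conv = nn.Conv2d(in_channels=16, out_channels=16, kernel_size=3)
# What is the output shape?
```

Input: (8, 16, 66, 66) -> Output: (8, 16, 64, 64)

Answer: (8, 16, 64, 64)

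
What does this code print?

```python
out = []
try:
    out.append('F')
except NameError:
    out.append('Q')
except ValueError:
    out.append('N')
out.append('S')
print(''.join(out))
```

Execution trace: 'F' (try body, no exception) → 'S' (after the try/except). Output: FS

Answer: FS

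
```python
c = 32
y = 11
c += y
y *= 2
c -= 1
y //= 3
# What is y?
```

Trace:
`c = 32` → c = 32
`y = 11` → y = 11
`c += y` → c = 43
`y *= 2` → y = 22
`c -= 1` → c = 42
`y //= 3` → y = 7
So y = 7

Answer: 7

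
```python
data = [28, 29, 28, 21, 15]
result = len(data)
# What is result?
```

Trace:
`data = [28, 29, 28, 21, 15]` → data = [28, 29, 28, 21, 15]
`result = len(data)` → result = 5
So result = 5

Answer: 5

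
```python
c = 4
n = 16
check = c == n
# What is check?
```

Trace:
`c = 4` → c = 4
`n = 16` → n = 16
`check = c == n` → check = False
So check = False

Answer: False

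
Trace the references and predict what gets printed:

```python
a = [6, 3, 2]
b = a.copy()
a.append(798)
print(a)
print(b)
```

Key concept: list.copy() creates independent copy.
Step by step:
`a = [6, 3, 2]` → a = [6, 3, 2]
`b = a.copy()` → b = [6, 3, 2]
`a.append(798)` → a = [6, 3, 2, 798]
`print(a)` → prints [6, 3, 2, 798]
`print(b)` → prints [6, 3, 2]

Answer:
[6, 3, 2, 798]
[6, 3, 2]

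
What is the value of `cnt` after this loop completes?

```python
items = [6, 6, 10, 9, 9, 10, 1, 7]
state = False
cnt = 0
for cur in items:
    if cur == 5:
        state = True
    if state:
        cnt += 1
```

Count elements after first 5 in [6, 6, 10, 9, 9, 10, 1, 7]
`cnt` takes the values: 0

Answer: 0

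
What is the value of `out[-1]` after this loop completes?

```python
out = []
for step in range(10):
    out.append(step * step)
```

Last element of squares 0 to 9
`out` takes the values: [] → [0] → [0, 1] → [0, 1, 4] → [0, 1, 4, 9] → [0, 1, 4, 9, 16] → [0, 1, 4, 9, 16, 25] → [0, 1, 4, 9, 16, 25, 36] → [0, 1, 4, 9, 16, 25, 36, 49] → [0, 1, 4, 9, 16, 25, 36, 49, 64] → [0, 1, 4, 9, 16, 25, 36, 49, 64, 81]
So `out[-1]` = 81

Answer: 81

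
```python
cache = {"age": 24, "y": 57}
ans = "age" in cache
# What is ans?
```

Trace:
`cache = {"age": 24, "y": 57}` → cache = {'age': 24, 'y': 57}
`ans = "age" in cache` → ans = True
So ans = True

Answer: True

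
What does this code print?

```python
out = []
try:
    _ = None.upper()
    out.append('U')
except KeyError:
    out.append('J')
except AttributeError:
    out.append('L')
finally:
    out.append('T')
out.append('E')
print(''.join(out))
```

Execution trace: 'L' (except AttributeError) → 'T' (finally) → 'E' (after the try/except). Output: LTE

Answer: LTE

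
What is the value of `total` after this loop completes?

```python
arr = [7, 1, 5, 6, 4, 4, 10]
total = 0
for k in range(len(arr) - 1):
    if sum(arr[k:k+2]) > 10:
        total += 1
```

Count windows with sum > 10
`total` takes the values: 0 → 1 → 2

Answer: 2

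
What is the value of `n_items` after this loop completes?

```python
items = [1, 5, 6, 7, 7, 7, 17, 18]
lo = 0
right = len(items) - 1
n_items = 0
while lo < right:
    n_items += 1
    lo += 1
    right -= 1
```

Iterations until pointers meet (list length 8)
`n_items` takes the values: 0 → 1 → 2 → 3 → 4

Answer: 4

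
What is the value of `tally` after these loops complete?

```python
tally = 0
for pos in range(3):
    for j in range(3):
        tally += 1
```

3 * 3 = 9
`tally` takes the values: 0 → 1 → 2 → 3 → 4 → 5 → 6 → 7 → 8 → 9

Answer: 9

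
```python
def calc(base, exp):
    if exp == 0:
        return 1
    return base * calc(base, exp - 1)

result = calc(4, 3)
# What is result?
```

calc(4, 3) = 4 * 4 * 4 = 64

Answer: 64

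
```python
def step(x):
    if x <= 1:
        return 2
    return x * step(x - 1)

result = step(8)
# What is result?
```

step(8) = 8 * 7 * 6 * 5 * 4 * 3 * 2 * 2 = 80640

Answer: 80640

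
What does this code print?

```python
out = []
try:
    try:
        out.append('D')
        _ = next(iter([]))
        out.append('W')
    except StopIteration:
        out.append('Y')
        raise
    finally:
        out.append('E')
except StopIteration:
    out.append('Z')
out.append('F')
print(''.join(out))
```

Execution trace: 'D' (try body) → 'Y' (except StopIteration) → 'E' (finally) → 'Z' (outer except StopIteration) → 'F' (after the try/except). Output: DYEZF

Answer: DYEZF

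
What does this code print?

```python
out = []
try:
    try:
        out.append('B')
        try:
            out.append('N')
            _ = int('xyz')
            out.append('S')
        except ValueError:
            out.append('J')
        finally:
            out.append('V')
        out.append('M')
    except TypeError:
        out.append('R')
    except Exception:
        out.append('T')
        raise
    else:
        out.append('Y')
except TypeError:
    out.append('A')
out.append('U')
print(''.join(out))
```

Execution trace: 'B' (try body) → 'N' (inner try body) → 'J' (inner except ValueError) → 'V' (inner finally) → 'M' (try body, no exception) → 'Y' (else) → 'U' (after the try/except). Output: BNJVMYU

Answer: BNJVMYU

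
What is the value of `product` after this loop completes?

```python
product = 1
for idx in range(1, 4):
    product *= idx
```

3! = 6
`product` takes the values: 1 → 2 → 6

Answer: 6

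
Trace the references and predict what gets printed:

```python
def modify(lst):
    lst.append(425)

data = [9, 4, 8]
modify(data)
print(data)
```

Key concept: function modifies passed list.
Step by step:
`data = [9, 4, 8]` → data = [9, 4, 8]
`modify(data)` → data = [9, 4, 8, 425]
`print(data)` → prints [9, 4, 8, 425]

Answer: [9, 4, 8, 425]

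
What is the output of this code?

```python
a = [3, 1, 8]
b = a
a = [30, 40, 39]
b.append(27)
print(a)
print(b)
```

Key concept: rebinding vs mutation: a is rebound to a new list, b still points at the original.
Step by step:
`a = [3, 1, 8]` → a = [3, 1, 8]
`b = a` → b = [3, 1, 8] (same object as a)
`a = [30, 40, 39]` → a = [30, 40, 39]
`b.append(27)` → b = [3, 1, 8, 27]
`print(a)` → prints [30, 40, 39]
`print(b)` → prints [3, 1, 8, 27]

Answer:
[30, 40, 39]
[3, 1, 8, 27]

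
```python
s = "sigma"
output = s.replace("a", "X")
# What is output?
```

Trace:
`s = "sigma"` → s = 'sigma'
`output = s.replace("a", "X")` → output = 'sigmX'
So output = 'sigmX'

Answer: 'sigmX'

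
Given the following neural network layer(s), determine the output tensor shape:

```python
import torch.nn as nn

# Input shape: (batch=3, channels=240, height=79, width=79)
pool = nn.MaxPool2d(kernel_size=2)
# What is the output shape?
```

Input: (3, 240, 79, 79) -> Output: (3, 240, 39, 39)

Answer: (3, 240, 39, 39)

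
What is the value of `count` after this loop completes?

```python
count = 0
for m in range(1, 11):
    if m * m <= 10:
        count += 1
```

Count numbers where m² ≤ 10
`count` takes the values: 0 → 1 → 2 → 3

Answer: 3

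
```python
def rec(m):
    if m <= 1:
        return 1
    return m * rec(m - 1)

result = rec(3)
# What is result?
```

rec(3) = 3 * 2 * 1 = 6

Answer: 6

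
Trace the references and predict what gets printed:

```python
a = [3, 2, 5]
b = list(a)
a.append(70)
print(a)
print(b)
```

Key concept: list() constructor creates copy.
Step by step:
`a = [3, 2, 5]` → a = [3, 2, 5]
`b = list(a)` → b = [3, 2, 5]
`a.append(70)` → a = [3, 2, 5, 70]
`print(a)` → prints [3, 2, 5, 70]
`print(b)` → prints [3, 2, 5]

Answer:
[3, 2, 5, 70]
[3, 2, 5]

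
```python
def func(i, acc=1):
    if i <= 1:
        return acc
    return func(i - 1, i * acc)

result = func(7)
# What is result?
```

Accumulator trace (n, acc): (7, 1) -> (6, 7) -> (5, 42) -> (4, 210) -> (3, 840) -> (2, 2520) -> (1, 5040) -> return 5040

Answer: 5040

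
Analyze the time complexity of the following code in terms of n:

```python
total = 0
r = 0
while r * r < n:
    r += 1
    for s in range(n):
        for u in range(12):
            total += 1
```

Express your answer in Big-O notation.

Each loop level contributes: √n × n × 1. Multiplying the contributions gives O(n√n).

Answer: O(n√n)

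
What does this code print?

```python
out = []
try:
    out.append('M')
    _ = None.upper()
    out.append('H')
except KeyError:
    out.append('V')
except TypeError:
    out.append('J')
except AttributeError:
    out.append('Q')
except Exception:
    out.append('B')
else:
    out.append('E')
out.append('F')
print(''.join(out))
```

Execution trace: 'M' (try body) → 'Q' (except AttributeError) → 'F' (after the try/except). Output: MQF

Answer: MQF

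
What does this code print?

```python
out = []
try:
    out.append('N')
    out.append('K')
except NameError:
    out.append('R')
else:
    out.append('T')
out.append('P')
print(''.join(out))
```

Execution trace: 'N' (try body) → 'K' (try body, no exception) → 'T' (else) → 'P' (after the try/except). Output: NKTP

Answer: NKTP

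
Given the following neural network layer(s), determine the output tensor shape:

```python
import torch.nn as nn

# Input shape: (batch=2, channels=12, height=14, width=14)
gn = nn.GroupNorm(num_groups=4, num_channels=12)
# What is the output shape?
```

Input: (2, 12, 14, 14) -> Output: (2, 12, 14, 14)

Answer: (2, 12, 14, 14)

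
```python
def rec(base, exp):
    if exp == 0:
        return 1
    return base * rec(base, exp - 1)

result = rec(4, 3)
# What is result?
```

rec(4, 3) = 4 * 4 * 4 = 64

Answer: 64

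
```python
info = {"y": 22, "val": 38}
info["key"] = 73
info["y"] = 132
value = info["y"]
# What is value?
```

Trace:
`info = {"y": 22, "val": 38}` → info = {'y': 22, 'val': 38}
`info["key"] = 73` → info = {'y': 22, 'val': 38, 'key': 73}
`info["y"] = 132` → info = {'y': 132, 'val': 38, 'key': 73}
`value = info["y"]` → value = 132
So value = 132

Answer: 132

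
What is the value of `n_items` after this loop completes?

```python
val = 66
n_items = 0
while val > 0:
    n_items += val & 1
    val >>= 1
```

Count set bits in 66 (binary: 0b1000010)
`n_items` takes the values: 0 → 1 → 2

Answer: 2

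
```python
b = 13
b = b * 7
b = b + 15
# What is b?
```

Trace:
`b = 13` → b = 13
`b = b * 7` → b = 91
`b = b + 15` → b = 106
So b = 106

Answer: 106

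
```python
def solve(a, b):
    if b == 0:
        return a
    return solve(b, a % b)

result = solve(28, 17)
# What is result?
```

solve(28, 17) -> solve(17, 11) -> solve(11, 6) -> solve(6, 5) -> solve(5, 1) -> solve(1, 0) -> 1

Answer: 1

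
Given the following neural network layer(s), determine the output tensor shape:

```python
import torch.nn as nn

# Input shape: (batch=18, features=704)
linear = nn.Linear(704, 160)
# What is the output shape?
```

Input: (18, 704) -> Output: (18, 160)

Answer: (18, 160)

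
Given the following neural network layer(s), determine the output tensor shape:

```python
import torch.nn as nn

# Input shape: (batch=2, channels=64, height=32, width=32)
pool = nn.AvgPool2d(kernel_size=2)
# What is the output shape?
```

Input: (2, 64, 32, 32) -> Output: (2, 64, 16, 16)

Answer: (2, 64, 16, 16)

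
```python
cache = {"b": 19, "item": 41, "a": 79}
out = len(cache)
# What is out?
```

Trace:
`cache = {"b": 19, "item": 41, "a": 79}` → cache = {'b': 19, 'item': 41, 'a': 79}
`out = len(cache)` → out = 3
So out = 3

Answer: 3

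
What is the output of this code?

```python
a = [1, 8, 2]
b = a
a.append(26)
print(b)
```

Key concept: basic list aliasing.
Step by step:
`a = [1, 8, 2]` → a = [1, 8, 2]
`b = a` → b = [1, 8, 2] (same object as a)
`a.append(26)` → a = [1, 8, 2, 26] (same object as b); b = [1, 8, 2, 26] (same object as a)
`print(b)` → prints [1, 8, 2, 26]

Answer: [1, 8, 2, 26]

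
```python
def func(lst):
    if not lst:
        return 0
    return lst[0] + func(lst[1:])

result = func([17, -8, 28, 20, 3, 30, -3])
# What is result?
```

17 + (-8) + 28 + 20 + 3 + 30 + (-3) + 0 = 87

Answer: 87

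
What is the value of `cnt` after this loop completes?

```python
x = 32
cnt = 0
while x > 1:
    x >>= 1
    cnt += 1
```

Count right shifts until 1
`cnt` takes the values: 0 → 1 → 2 → 3 → 4 → 5

Answer: 5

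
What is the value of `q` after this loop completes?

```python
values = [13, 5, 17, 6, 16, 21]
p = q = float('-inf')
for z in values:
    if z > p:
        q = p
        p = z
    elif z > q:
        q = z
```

Second largest (with repeats) in [13, 5, 17, 6, 16, 21]
`q` takes the values: -inf → 5 → 13 → 16 → 17

Answer: 17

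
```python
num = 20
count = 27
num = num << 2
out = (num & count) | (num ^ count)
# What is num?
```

Trace:
`num = 20` → num = 20
`count = 27` → count = 27
`num = num << 2` → num = 80
`out = (num & count) | (num ^ count)` → out = 91
So num = 80

Answer: 80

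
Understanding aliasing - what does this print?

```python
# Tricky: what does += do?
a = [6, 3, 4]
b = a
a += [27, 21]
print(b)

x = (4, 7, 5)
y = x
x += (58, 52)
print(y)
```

Key concept: += behavior differs for mutable vs immutable.
Step by step:
`a = [6, 3, 4]` → a = [6, 3, 4]
`b = a` → b = [6, 3, 4] (same object as a)
`a += [27, 21]` → a = [6, 3, 4, 27, 21] (same object as b); b = [6, 3, 4, 27, 21] (same object as a)
`print(b)` → prints [6, 3, 4, 27, 21]
`x = (4, 7, 5)` → x = (4, 7, 5)
`y = x` → y = (4, 7, 5)
`x += (58, 52)` → x = (4, 7, 5, 58, 52)
`print(y)` → prints (4, 7, 5)

Answer:
[6, 3, 4, 27, 21]
(4, 7, 5)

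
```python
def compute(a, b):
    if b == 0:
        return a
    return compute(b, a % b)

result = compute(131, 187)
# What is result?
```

compute(131, 187) -> compute(187, 131) -> compute(131, 56) -> compute(56, 19) -> compute(19, 18) -> compute(18, 1) -> compute(1, 0) -> 1

Answer: 1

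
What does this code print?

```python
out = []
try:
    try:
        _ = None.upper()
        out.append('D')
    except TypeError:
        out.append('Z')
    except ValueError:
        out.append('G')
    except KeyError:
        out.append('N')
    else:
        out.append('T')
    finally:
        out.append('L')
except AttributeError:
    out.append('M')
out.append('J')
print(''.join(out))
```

Execution trace: 'L' (finally) → 'M' (outer except AttributeError) → 'J' (after the try/except). Output: LMJ

Answer: LMJ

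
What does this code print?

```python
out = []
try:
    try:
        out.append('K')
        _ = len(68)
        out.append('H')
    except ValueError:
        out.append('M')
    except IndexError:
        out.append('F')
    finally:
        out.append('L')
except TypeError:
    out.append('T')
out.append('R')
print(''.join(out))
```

Execution trace: 'K' (try body) → 'L' (finally) → 'T' (outer except TypeError) → 'R' (after the try/except). Output: KLTR

Answer: KLTR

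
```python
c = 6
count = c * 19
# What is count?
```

Trace:
`c = 6` → c = 6
`count = c * 19` → count = 114
So count = 114

Answer: 114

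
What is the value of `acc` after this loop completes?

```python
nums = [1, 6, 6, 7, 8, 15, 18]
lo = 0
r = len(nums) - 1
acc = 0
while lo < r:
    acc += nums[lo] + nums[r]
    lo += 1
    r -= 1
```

Sum of pairs from ends
`acc` takes the values: 0 → 19 → 40 → 54

Answer: 54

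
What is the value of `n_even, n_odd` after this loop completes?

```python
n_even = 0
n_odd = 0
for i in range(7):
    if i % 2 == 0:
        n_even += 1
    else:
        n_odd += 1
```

Count evens and odds in range(7)
`n_even, n_odd` takes the values: (0, 0) → (1, 0) → (1, 1) → (2, 1) → (2, 2) → (3, 2) → (3, 3) → (4, 3)

Answer: 4, 3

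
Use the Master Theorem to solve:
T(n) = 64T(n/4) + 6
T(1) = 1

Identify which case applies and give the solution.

a=64, b=4, f(n)=6. log_4(64) = 3. Since c=0 < 3, Case 1 applies: T(n) = Θ(n^log_b(a)) = O(n^3).

Answer: O(n^3) - Case 1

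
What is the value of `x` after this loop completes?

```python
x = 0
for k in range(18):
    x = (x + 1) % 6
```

Increment mod 6, 18 times = 0
`x` takes the values: 0 → 1 → 2 → 3 → 4 → 5 → 0 → 1 → 2 → 3 → 4 → 5 → 0 → 1 → 2 → 3 → 4 → 5 → 0

Answer: 0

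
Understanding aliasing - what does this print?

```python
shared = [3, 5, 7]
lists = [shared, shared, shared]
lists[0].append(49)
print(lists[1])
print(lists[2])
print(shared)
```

Key concept: list of same reference.
Step by step:
`shared = [3, 5, 7]` → shared = [3, 5, 7]
`lists = [shared, shared, shared]` → lists = [[3, 5, 7], [3, 5, 7], [3, 5, 7]]
`lists[0].append(49)` → shared = [3, 5, 7, 49]; lists = [[3, 5, 7, 49], [3, 5, 7, 49], [3, 5, 7, 49]]
`print(lists[1])` → prints [3, 5, 7, 49]
`print(lists[2])` → prints [3, 5, 7, 49]
`print(shared)` → prints [3, 5, 7, 49]

Answer:
[3, 5, 7, 49]
[3, 5, 7, 49]
[3, 5, 7, 49]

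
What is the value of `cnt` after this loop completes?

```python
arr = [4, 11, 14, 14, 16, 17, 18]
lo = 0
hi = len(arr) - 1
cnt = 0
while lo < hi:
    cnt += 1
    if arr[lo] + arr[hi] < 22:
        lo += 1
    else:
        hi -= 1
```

Steps to find pair summing to 22
`cnt` takes the values: 0 → 1 → 2 → 3 → 4 → 5 → 6

Answer: 6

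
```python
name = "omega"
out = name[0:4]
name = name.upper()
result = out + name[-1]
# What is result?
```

Trace:
`name = "omega"` → name = 'omega'
`out = name[0:4]` → out = 'omeg'
`name = name.upper()` → name = 'OMEGA'
`result = out + name[-1]` → result = 'omegA'
So result = 'omegA'

Answer: 'omegA'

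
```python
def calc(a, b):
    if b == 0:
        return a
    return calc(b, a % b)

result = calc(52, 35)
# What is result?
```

calc(52, 35) -> calc(35, 17) -> calc(17, 1) -> calc(1, 0) -> 1

Answer: 1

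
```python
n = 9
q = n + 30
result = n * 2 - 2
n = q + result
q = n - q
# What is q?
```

Trace:
`n = 9` → n = 9
`q = n + 30` → q = 39
`result = n * 2 - 2` → result = 16
`n = q + result` → n = 55
`q = n - q` → q = 16
So q = 16

Answer: 16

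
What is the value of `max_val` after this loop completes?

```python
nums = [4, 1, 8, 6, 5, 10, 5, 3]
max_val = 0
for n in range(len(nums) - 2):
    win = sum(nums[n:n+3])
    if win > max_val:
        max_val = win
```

Max sum of 3-element window in [4, 1, 8, 6, 5, 10, 5, 3]
`max_val` takes the values: 0 → 13 → 15 → 19 → 21

Answer: 21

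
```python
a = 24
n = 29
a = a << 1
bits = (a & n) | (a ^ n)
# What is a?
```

Trace:
`a = 24` → a = 24
`n = 29` → n = 29
`a = a << 1` → a = 48
`bits = (a & n) | (a ^ n)` → bits = 61
So a = 48

Answer: 48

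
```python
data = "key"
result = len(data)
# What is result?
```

Trace:
`data = "key"` → data = 'key'
`result = len(data)` → result = 3
So result = 3

Answer: 3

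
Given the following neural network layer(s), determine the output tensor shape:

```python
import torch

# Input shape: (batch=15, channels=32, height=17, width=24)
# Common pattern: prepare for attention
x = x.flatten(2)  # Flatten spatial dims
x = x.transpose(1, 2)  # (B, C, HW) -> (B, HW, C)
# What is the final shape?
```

Input: (15, 32, 17, 24) -> after flatten(2): (15, 32, 408) -> Output: (15, 408, 32)

Answer: (15, 408, 32)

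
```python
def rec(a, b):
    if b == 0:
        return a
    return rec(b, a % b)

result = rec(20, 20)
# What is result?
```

rec(20, 20) -> rec(20, 0) -> 20

Answer: 20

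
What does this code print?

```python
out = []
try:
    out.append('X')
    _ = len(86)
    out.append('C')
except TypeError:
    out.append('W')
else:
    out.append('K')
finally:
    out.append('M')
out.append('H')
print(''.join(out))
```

Execution trace: 'X' (try body) → 'W' (except TypeError) → 'M' (finally) → 'H' (after the try/except). Output: XWMH

Answer: XWMH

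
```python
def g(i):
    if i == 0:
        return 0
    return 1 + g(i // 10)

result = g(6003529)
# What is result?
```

Count of digits of 6003529: 7

Answer: 7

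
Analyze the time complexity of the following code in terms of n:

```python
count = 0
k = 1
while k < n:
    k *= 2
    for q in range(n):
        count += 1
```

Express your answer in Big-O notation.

Each loop level contributes: log n × n. Multiplying the contributions gives O(n log n).

Answer: O(n log n)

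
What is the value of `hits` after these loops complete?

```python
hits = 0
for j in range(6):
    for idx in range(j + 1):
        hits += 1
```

Triangle: 1 + 2 + ... + 6
`hits` takes the values: 0 → 1 → 2 → 3 → 4 → 5 → 6 → 7 → 8 → 9 → 10 → 11 → 12 → 13 → 14 → 15 → 16 → 17 → 18 → 19 → 20 → 21

Answer: 21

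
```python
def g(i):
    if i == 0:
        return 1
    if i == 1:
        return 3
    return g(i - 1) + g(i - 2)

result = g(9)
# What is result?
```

Build up from base cases: g(0)=1, g(1)=3, g(2)=4, g(3)=7, g(4)=11, g(5)=18, g(6)=29, ..., g(9)=123

Answer: 123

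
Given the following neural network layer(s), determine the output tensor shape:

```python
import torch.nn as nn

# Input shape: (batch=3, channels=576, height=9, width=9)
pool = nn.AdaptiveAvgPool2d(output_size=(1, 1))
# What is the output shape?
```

Input: (3, 576, 9, 9) -> Output: (3, 576, 1, 1)

Answer: (3, 576, 1, 1)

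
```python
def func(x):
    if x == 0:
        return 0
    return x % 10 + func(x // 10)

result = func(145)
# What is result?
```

Sum of digits of 145: 5 + 4 + 1 = 10

Answer: 10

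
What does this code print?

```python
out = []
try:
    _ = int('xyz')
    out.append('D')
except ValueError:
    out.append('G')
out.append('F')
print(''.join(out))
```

Execution trace: 'G' (except ValueError) → 'F' (after the try/except). Output: GF

Answer: GF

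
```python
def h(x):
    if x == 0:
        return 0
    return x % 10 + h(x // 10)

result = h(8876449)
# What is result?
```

Sum of digits of 8876449: 9 + 4 + 4 + 6 + 7 + 8 + 8 = 46

Answer: 46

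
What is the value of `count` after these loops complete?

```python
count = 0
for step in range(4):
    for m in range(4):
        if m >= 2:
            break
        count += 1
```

Inner breaks at 2, outer runs 4 times
`count` takes the values: 0 → 1 → 2 → 3 → 4 → 5 → 6 → 7 → 8

Answer: 8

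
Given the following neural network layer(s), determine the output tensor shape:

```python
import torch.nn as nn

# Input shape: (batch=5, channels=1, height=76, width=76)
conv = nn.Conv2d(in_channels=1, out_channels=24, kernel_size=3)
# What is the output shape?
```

Input: (5, 1, 76, 76) -> Output: (5, 24, 74, 74)

Answer: (5, 24, 74, 74)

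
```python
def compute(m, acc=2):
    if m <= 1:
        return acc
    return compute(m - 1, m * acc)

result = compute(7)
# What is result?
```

Accumulator trace (n, acc): (7, 2) -> (6, 14) -> (5, 84) -> (4, 420) -> (3, 1680) -> (2, 5040) -> (1, 10080) -> return 10080

Answer: 10080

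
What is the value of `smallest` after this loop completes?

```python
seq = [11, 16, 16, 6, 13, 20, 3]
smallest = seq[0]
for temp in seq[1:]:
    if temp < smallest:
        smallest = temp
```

Minimum of [11, 16, 16, 6, 13, 20, 3]
`smallest` takes the values: 11 → 6 → 3

Answer: 3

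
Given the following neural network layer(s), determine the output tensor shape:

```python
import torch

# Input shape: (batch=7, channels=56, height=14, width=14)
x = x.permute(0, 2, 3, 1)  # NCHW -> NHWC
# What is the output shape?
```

Input: (7, 56, 14, 14) -> Output: (7, 14, 14, 56)

Answer: (7, 14, 14, 56)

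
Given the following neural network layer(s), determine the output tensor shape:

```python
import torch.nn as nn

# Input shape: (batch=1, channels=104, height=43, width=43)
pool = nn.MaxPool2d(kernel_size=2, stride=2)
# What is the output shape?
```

Input: (1, 104, 43, 43) -> Output: (1, 104, 21, 21)

Answer: (1, 104, 21, 21)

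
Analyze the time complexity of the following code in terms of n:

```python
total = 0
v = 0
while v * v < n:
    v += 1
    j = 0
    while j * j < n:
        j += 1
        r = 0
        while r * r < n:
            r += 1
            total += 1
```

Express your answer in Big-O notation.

Each loop level contributes: √n × √n × √n. Multiplying the contributions gives O(n√n).

Answer: O(n√n)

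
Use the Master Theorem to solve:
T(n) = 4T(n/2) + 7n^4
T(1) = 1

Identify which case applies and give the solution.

a=4, b=2, f(n)=7n^4. log_2(4) = 2. Since c=4 > 2 and the regularity condition holds (4(n/2)^4 = (4/2^4)n^4 with 4/2^4 < 1), Case 3 applies: T(n) = Θ(f(n)) = O(n^4).

Answer: O(n^4) - Case 3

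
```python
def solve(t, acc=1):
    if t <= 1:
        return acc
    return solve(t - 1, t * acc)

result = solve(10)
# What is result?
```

Accumulator trace (n, acc): (10, 1) -> (9, 10) -> (8, 90) -> (7, 720) -> (6, 5040) -> (5, 30240) -> (4, 151200) -> (3, 604800) -> (2, 1814400) -> (1, 3628800) -> return 3628800

Answer: 3628800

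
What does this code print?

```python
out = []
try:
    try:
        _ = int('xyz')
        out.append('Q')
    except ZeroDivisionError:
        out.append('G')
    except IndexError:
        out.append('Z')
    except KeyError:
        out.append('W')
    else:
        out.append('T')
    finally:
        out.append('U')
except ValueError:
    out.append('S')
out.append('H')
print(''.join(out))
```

Execution trace: 'U' (finally) → 'S' (outer except ValueError) → 'H' (after the try/except). Output: USH

Answer: USH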